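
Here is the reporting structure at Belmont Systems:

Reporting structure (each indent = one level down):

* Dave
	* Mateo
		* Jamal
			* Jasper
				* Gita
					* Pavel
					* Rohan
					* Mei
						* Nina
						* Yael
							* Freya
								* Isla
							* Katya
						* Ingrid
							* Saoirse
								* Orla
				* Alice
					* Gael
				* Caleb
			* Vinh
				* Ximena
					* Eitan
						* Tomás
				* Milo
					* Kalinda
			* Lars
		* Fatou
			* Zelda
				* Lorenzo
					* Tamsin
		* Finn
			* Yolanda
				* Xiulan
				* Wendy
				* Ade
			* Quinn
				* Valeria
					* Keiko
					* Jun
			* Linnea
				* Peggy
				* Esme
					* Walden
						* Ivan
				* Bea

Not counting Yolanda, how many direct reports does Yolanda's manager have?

Yolanda reports to Finn. Finn's other direct reports are Quinn, Linnea — 2 peers.

2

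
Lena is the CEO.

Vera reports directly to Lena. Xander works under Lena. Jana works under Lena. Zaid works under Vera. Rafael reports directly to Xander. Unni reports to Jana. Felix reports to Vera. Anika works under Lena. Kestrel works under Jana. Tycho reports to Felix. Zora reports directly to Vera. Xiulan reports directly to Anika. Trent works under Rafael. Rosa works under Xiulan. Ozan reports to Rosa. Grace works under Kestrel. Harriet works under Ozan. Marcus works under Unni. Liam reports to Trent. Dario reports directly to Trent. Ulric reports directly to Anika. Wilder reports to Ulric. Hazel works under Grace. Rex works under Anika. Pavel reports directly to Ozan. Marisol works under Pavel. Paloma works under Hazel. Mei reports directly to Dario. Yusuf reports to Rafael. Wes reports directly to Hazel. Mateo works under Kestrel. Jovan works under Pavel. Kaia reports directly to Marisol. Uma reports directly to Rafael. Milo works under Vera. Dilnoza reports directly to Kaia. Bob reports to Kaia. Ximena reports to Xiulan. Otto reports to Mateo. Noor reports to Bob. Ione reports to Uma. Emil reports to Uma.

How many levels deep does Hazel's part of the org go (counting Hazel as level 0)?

The longest chain under Hazel runs Hazel → Wes, which is 1 level below Hazel.

1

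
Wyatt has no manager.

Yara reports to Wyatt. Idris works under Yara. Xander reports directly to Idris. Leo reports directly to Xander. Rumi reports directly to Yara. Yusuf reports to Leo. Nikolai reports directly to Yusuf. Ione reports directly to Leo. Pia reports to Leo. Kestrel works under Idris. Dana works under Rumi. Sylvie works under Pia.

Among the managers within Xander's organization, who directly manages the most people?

Leo

Direct-report counts within Xander's organization: Xander has 1; Leo has 3; Pia has 1; Yusuf has 1. The largest is 3, held by Leo.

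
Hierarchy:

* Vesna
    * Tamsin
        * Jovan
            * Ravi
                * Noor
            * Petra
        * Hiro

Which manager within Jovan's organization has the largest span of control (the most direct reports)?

Jovan

Direct-report counts within Jovan's organization: Jovan has 2; Ravi has 1. The largest is 2, held by Jovan.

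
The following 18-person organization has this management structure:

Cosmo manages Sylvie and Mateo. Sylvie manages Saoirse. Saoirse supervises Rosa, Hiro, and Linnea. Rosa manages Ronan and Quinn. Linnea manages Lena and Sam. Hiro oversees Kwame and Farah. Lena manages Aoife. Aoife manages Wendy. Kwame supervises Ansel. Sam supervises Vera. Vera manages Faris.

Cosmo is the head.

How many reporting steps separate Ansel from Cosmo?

Chain from Ansel up to Cosmo: Ansel → Kwame → Hiro → Saoirse → Sylvie → Cosmo. That is 5 steps up, so Ansel is 5 levels below Cosmo.

5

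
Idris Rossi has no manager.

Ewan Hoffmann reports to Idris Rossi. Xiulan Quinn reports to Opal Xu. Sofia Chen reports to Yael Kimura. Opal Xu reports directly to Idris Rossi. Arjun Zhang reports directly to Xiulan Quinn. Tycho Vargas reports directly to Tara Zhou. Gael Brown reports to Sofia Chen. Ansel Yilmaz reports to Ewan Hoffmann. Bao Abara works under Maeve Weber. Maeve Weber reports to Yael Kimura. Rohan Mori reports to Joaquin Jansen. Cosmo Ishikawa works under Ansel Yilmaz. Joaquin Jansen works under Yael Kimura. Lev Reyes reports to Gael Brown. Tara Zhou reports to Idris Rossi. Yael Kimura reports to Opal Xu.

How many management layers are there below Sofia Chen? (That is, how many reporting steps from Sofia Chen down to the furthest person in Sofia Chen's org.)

The longest chain under Sofia Chen runs Sofia Chen → Gael Brown → Lev Reyes, which is 2 levels below Sofia Chen.

2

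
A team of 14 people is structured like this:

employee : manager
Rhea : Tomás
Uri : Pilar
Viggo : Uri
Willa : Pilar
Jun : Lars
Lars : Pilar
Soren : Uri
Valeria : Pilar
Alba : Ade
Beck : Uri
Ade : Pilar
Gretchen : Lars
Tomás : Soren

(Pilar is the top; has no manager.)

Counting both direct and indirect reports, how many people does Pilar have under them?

13

Pilar directly manages Lars, Uri, Valeria, Ade, Willa. Under Lars: Jun, Gretchen (2). Under Uri: Beck, Soren, Tomás, Rhea, Viggo (5). Valeria has no reports. Under Ade: Alba (1). Willa has no reports. So Pilar's organization is 5 direct reports plus everyone under them: 3 + 6 + 1 + 2 + 1 = 13.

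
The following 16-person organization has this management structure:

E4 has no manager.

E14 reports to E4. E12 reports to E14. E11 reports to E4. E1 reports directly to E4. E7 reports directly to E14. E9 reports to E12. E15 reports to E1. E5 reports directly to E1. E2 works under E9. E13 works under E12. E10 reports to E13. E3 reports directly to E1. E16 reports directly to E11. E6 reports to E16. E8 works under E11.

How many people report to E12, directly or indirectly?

E12 directly manages E9, E13. Under E9: E2 (1). Under E13: E10 (1). So E12's organization is 2 direct reports plus everyone under them: 2 + 2 = 4.

4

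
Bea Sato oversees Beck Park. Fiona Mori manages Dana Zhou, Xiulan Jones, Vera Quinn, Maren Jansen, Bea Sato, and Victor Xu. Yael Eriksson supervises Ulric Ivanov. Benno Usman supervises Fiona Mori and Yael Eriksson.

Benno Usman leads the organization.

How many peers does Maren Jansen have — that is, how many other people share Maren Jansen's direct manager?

5

Maren Jansen reports to Fiona Mori. Fiona Mori's other direct reports are Dana Zhou, Xiulan Jones, Vera Quinn, Bea Sato, Victor Xu — 5 peers.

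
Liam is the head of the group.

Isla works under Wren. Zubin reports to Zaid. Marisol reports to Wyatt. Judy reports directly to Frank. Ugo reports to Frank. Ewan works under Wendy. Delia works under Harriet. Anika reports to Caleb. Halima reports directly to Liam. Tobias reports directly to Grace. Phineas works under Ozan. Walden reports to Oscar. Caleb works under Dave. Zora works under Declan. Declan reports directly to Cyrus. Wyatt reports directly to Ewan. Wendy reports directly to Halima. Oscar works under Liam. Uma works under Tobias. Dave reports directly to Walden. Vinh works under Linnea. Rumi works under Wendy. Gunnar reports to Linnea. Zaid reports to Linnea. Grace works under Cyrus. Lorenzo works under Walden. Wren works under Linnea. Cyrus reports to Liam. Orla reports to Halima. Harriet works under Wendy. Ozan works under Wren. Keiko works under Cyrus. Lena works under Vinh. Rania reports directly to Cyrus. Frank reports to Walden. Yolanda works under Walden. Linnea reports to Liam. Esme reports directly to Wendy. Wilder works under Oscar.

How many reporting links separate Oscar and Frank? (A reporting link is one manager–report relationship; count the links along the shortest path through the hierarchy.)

Frank is in Oscar's organization: the chain from Frank up to Oscar is Frank → Walden → Oscar, which is 2 links.

2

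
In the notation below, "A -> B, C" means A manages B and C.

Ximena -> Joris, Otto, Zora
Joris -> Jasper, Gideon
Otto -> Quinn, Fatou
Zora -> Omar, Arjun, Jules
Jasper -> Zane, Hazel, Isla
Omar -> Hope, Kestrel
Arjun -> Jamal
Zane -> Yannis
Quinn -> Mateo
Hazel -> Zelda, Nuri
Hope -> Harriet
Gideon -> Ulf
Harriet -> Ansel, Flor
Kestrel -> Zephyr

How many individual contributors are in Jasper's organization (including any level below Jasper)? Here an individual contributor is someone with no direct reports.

The people in Jasper's organization with no one reporting to them are Isla, Nuri, Zelda, Yannis. That is 4.

4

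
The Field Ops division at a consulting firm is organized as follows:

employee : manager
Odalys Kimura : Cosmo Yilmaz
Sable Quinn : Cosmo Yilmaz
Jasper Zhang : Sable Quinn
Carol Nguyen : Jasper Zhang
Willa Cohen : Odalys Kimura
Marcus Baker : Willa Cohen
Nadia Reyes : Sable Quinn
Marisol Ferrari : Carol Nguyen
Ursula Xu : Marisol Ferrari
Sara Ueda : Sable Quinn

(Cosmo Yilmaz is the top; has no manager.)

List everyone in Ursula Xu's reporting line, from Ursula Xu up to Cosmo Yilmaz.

Ursula Xu -> Marisol Ferrari -> Carol Nguyen -> Jasper Zhang -> Sable Quinn -> Cosmo Yilmaz

Ursula Xu reports to Marisol Ferrari. Marisol Ferrari reports to Carol Nguyen. Carol Nguyen reports to Jasper Zhang. Jasper Zhang reports to Sable Quinn. Sable Quinn reports to Cosmo Yilmaz. Cosmo Yilmaz is at the top.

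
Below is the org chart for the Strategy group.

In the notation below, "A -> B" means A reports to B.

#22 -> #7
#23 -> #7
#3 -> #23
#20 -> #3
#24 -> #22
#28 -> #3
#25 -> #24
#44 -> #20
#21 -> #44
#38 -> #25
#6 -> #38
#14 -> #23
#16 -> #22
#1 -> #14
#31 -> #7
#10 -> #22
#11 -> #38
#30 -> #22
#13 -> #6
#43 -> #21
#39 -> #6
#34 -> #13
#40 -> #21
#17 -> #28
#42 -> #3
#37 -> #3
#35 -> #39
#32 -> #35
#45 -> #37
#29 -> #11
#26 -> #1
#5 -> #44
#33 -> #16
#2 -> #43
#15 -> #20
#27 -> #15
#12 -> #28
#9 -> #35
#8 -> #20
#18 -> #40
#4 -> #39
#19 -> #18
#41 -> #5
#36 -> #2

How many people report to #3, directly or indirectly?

#3 directly manages #20, #28, #42, #37. Under #20: #8, #15, #27, #44, #5, #41, #21, #40, #18, #19, #43, #2, #36 (13). Under #28: #12, #17 (2). #42 has no reports. Under #37: #45 (1). So #3's organization is 4 direct reports plus everyone under them: 14 + 3 + 1 + 2 = 20.

20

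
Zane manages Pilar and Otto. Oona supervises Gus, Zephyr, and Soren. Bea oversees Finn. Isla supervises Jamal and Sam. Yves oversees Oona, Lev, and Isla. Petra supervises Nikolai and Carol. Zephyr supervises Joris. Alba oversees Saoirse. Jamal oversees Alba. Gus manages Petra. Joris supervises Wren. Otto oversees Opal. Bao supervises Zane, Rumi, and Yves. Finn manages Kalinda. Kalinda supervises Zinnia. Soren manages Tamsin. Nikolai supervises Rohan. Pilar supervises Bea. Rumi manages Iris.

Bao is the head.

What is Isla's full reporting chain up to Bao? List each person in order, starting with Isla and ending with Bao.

Isla reports to Yves. Yves reports to Bao. Bao is at the top.

Isla -> Yves -> Bao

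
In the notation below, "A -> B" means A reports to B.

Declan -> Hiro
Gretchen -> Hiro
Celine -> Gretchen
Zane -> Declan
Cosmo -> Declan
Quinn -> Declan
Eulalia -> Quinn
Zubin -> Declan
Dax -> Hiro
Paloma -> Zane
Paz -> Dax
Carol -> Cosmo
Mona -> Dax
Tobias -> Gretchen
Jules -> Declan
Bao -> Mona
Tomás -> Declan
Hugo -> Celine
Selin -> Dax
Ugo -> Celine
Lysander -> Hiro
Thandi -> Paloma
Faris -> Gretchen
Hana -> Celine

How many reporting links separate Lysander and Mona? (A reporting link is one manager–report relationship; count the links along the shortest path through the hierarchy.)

3

Lysander is 1 level below Hiro, and Mona is 2 levels below Hiro (their lowest common manager). The shortest path runs up from Lysander to Hiro and back down to Mona: 1 + 2 = 3 links.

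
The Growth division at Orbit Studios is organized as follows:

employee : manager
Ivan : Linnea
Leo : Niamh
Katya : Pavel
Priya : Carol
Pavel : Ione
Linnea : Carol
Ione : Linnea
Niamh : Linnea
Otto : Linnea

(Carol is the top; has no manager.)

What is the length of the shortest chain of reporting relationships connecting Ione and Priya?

3

Ione is 2 levels below Carol, and Priya is 1 level below Carol (their lowest common manager). The shortest path runs up from Ione to Carol and back down to Priya: 2 + 1 = 3 links.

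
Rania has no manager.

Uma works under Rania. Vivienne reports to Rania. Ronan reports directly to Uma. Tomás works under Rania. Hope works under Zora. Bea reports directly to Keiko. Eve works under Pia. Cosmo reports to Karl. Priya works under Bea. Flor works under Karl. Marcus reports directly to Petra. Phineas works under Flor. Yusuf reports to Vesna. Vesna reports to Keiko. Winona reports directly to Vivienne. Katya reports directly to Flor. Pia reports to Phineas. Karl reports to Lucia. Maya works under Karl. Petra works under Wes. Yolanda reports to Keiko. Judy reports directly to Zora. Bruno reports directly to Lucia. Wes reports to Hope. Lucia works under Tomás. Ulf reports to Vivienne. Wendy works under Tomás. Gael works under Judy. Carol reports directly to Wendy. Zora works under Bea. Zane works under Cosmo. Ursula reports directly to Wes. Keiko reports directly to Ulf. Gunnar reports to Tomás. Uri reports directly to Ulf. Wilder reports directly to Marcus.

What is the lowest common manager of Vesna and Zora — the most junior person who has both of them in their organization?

Vesna's chain of managers is Keiko, Ulf, Vivienne, Rania. Zora's chain of managers is Bea, Keiko, Ulf, Vivienne, Rania. The first manager that appears in both chains is Keiko.

Keiko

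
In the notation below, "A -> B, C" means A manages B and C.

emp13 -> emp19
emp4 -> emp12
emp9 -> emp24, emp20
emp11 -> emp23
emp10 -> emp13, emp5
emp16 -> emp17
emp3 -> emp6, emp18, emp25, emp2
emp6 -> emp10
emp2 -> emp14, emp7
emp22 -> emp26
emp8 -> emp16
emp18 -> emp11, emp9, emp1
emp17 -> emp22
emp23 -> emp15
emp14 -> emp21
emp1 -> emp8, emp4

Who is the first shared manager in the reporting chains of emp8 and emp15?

emp18

emp8's chain of managers is emp1, emp18, emp3. emp15's chain of managers is emp23, emp11, emp18, emp3. The first manager that appears in both chains is emp18.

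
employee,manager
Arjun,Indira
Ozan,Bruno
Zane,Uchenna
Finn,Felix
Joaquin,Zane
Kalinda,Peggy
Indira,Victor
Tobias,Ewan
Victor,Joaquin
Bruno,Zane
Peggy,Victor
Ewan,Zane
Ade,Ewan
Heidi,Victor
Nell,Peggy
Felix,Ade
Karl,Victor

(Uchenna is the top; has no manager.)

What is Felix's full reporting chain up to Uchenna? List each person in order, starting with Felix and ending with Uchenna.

Felix reports to Ade. Ade reports to Ewan. Ewan reports to Zane. Zane reports to Uchenna. Uchenna is at the top.

Felix -> Ade -> Ewan -> Zane -> Uchenna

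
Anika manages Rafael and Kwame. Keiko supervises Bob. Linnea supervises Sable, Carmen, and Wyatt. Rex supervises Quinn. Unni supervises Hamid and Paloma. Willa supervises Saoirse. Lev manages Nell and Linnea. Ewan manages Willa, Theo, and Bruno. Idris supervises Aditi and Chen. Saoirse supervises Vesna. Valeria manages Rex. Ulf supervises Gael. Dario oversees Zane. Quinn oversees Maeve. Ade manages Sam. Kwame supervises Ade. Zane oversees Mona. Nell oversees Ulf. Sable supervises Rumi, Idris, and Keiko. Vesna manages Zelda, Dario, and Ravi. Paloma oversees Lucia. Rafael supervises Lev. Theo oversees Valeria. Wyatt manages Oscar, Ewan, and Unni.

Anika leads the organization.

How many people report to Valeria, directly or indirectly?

3

Valeria directly manages Rex. Under Rex: Quinn, Maeve (2). That's 3 in total.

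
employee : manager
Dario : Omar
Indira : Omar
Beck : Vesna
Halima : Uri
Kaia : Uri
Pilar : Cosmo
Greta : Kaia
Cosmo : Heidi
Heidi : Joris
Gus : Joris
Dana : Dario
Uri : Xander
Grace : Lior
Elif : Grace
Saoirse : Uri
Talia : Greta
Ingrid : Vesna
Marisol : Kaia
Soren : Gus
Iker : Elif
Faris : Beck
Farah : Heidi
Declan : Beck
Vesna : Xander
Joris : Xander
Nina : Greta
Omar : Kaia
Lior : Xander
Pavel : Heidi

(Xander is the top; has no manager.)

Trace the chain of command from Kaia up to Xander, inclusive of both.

Kaia reports to Uri. Uri reports to Xander. Xander is at the top.

Kaia -> Uri -> Xander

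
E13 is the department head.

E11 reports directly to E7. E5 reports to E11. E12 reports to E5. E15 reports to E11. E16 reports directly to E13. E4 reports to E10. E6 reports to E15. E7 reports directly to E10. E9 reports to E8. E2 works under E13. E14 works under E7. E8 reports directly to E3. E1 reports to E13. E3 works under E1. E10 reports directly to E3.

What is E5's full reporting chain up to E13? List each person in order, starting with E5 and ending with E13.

E5 -> E11 -> E7 -> E10 -> E3 -> E1 -> E13

E5 reports to E11. E11 reports to E7. E7 reports to E10. E10 reports to E3. E3 reports to E1. E1 reports to E13. E13 is at the top.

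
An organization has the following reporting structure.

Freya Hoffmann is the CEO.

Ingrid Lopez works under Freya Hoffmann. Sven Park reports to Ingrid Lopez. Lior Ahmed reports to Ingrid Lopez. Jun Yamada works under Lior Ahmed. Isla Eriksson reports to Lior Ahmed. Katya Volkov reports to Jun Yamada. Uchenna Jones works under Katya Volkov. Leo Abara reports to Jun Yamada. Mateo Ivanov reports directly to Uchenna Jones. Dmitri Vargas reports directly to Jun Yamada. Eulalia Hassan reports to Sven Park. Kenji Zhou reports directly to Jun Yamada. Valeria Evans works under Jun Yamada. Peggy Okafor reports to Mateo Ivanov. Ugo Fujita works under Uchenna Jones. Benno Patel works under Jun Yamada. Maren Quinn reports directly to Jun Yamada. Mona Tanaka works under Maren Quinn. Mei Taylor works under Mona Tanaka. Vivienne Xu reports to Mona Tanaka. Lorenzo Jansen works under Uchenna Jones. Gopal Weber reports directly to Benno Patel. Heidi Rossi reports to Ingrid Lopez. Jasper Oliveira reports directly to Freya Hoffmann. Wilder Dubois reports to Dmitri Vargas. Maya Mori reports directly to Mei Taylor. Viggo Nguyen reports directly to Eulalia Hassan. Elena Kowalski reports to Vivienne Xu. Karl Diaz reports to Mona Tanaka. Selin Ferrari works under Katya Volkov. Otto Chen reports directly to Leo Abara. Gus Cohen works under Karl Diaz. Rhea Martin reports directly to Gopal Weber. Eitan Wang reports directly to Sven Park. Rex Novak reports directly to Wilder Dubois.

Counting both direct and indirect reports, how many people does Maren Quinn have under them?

7

Maren Quinn directly manages Mona Tanaka. Under Mona Tanaka: Karl Diaz, Gus Cohen, Vivienne Xu, Elena Kowalski, Mei Taylor, Maya Mori (6). That's 7 in total.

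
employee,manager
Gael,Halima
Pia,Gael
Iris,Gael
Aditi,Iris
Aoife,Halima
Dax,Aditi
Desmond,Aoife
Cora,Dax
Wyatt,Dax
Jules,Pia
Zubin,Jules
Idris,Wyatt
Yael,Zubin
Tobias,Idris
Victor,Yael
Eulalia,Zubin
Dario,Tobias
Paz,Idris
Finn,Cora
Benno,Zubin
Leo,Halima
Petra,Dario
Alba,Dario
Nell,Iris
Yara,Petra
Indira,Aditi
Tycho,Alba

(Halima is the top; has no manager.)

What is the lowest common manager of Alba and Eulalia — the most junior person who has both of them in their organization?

Alba's chain of managers is Dario, Tobias, Idris, Wyatt, Dax, Aditi, Iris, Gael, Halima. Eulalia's chain of managers is Zubin, Jules, Pia, Gael, Halima. The first manager that appears in both chains is Gael.

Gael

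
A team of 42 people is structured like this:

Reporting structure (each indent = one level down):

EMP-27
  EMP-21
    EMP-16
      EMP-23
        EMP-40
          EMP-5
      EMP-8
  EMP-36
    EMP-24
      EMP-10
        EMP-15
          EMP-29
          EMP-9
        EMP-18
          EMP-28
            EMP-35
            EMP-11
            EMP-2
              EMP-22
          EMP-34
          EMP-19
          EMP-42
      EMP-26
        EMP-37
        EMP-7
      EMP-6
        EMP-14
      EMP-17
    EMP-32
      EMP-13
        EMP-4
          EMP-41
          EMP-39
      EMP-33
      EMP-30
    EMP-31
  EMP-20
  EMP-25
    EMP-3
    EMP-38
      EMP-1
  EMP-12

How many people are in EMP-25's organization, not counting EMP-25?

3

EMP-25 directly manages EMP-3, EMP-38. EMP-3 has no reports. Under EMP-38: EMP-1 (1). So EMP-25's organization is 2 direct reports plus everyone under them: 1 + 2 = 3.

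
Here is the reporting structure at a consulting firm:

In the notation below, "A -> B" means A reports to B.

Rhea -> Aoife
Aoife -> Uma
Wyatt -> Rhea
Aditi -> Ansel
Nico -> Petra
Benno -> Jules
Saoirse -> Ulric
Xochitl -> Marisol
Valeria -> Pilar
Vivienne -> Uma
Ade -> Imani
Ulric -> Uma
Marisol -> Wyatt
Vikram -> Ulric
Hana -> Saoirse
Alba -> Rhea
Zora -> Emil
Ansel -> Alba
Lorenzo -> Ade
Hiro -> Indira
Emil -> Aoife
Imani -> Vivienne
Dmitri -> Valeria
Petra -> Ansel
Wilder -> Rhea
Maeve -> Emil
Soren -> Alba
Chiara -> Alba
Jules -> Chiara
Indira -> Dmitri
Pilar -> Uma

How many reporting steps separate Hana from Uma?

Chain from Hana up to Uma: Hana → Saoirse → Ulric → Uma. That is 3 steps up, so Hana is 3 levels below Uma.

3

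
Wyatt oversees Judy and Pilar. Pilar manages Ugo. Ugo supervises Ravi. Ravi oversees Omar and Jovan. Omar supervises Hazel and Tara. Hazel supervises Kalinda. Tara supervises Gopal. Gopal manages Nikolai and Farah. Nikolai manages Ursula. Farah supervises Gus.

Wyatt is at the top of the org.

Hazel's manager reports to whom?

Hazel reports to Omar, and Omar reports to Ravi. So Hazel's skip-level manager is Ravi.

Ravi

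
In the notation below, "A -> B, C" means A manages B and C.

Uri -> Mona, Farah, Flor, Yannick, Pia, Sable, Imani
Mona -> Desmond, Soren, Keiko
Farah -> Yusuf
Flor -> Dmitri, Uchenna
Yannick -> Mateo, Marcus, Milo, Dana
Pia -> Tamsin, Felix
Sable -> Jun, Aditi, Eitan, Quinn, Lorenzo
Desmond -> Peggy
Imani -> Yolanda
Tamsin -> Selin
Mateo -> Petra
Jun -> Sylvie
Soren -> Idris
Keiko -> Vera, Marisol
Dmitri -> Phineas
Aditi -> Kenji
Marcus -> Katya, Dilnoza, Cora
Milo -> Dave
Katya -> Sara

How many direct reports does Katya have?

Katya directly manages Sara. That is 1 direct report.

1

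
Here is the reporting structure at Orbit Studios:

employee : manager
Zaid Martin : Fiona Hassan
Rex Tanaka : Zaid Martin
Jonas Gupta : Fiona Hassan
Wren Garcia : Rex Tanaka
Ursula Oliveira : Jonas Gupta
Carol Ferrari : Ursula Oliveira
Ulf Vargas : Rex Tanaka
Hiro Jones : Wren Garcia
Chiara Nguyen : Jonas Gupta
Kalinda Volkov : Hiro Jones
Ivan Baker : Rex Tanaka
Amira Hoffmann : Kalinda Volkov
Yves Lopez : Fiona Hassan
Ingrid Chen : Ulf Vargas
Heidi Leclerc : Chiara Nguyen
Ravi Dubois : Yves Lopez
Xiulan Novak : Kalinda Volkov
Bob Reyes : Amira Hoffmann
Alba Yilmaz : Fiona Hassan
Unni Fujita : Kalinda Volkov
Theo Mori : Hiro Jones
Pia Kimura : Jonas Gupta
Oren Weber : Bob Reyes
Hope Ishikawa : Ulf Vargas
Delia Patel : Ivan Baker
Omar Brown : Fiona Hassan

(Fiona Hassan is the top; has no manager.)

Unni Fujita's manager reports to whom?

Hiro Jones

Unni Fujita reports to Kalinda Volkov, and Kalinda Volkov reports to Hiro Jones. So Unni Fujita's skip-level manager is Hiro Jones.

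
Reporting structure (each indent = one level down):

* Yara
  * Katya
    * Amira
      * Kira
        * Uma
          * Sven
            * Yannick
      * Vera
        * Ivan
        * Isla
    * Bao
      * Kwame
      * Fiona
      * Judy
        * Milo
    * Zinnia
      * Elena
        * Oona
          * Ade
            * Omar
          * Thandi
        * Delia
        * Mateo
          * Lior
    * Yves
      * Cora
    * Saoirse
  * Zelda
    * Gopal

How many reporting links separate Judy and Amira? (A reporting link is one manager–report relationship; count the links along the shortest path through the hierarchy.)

Judy is 2 levels below Katya, and Amira is 1 level below Katya (their lowest common manager). The shortest path runs up from Judy to Katya and back down to Amira: 2 + 1 = 3 links.

3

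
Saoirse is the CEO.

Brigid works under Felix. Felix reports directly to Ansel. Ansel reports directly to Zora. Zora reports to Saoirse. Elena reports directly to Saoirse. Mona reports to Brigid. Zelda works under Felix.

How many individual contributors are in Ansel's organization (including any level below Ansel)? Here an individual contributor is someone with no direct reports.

2

The people in Ansel's organization with no one reporting to them are Mona, Zelda. That is 2.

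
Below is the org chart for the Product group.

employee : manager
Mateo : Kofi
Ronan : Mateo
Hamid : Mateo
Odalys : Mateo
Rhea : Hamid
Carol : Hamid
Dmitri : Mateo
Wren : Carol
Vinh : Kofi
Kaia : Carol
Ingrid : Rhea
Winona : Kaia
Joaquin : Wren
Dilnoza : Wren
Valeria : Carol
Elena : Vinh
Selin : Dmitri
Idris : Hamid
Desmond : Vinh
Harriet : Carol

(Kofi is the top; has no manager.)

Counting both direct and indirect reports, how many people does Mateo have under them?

Mateo directly manages Ronan, Hamid, Odalys, Dmitri. Ronan has no reports. Under Hamid: Idris, Carol, Harriet, Valeria, Kaia, Winona, Wren, Dilnoza, Joaquin, Rhea, Ingrid (11). Odalys has no reports. Under Dmitri: Selin (1). So Mateo's organization is 4 direct reports plus everyone under them: 1 + 12 + 1 + 2 = 16.

16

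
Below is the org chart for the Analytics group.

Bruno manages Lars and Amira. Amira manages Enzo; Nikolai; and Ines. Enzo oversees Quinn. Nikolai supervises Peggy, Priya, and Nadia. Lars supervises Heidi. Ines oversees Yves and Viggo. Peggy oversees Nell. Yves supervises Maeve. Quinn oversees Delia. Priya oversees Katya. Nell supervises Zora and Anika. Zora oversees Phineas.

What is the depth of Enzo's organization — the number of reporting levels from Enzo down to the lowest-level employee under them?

2

The longest chain under Enzo runs Enzo → Quinn → Delia, which is 2 levels below Enzo.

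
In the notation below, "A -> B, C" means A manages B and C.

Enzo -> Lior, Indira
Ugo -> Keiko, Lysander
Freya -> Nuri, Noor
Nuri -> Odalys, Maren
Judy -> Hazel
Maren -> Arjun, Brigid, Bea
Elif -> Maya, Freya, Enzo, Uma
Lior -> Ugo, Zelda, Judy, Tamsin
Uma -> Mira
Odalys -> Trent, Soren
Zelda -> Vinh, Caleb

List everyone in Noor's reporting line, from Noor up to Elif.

Noor reports to Freya. Freya reports to Elif. Elif is at the top.

Noor -> Freya -> Elif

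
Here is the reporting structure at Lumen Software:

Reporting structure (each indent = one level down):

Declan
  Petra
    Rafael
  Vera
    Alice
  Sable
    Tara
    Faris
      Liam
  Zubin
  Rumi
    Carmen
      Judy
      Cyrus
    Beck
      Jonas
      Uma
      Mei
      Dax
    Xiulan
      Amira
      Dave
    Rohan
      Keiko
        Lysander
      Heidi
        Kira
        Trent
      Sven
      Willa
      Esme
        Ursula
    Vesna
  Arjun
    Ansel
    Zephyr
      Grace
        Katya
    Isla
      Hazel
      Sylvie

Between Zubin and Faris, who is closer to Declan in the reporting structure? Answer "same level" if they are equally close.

Zubin

Zubin is 1 level below Declan; Faris is 2. Zubin is higher.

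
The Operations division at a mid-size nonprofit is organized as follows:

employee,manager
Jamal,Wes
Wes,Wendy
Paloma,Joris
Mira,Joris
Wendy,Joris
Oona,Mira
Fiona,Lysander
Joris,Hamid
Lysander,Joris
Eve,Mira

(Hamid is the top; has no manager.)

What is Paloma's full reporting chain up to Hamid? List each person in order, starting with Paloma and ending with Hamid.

Paloma -> Joris -> Hamid

Paloma reports to Joris. Joris reports to Hamid. Hamid is at the top.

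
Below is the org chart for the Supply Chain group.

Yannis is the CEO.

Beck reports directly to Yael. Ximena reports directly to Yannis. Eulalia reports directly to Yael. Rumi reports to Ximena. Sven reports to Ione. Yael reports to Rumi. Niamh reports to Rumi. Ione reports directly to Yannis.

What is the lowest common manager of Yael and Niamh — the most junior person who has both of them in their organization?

Yael's chain of managers is Rumi, Ximena, Yannis. Niamh's chain of managers is Rumi, Ximena, Yannis. The first manager that appears in both chains is Rumi.

Rumi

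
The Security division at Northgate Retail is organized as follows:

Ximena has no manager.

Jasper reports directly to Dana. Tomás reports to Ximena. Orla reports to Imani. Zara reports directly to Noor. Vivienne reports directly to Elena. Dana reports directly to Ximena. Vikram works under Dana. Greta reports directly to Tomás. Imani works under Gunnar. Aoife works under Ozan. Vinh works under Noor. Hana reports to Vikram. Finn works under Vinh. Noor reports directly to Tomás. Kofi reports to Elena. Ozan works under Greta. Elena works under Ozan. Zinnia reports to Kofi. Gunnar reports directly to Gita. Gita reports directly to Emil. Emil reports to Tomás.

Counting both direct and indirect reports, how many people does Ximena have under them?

Ximena directly manages Tomás, Dana. Under Tomás: Noor, Vinh, Finn, Zara, Greta, Ozan, Aoife, Elena, Vivienne, Kofi, Zinnia, Emil, Gita, Gunnar, Imani, Orla (16). Under Dana: Vikram, Hana, Jasper (3). So Ximena's organization is 2 direct reports plus everyone under them: 17 + 4 = 21.

21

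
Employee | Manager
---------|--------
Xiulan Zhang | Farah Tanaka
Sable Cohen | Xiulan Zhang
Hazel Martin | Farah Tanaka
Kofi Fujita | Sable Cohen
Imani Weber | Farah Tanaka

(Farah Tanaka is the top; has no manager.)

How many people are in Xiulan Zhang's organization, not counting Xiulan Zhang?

2

Xiulan Zhang directly manages Sable Cohen. Under Sable Cohen: Kofi Fujita (1). That's 2 in total.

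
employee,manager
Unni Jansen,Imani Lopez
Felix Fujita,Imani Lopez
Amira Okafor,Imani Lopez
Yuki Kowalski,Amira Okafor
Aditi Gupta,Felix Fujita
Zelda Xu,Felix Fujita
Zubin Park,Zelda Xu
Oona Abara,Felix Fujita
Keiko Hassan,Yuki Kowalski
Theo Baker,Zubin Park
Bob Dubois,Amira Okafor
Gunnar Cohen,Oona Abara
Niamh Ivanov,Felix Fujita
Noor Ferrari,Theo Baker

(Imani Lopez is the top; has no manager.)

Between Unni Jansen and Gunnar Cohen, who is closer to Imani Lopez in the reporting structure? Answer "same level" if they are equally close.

Unni Jansen is 1 level below Imani Lopez; Gunnar Cohen is 3. Unni Jansen is higher.

Unni Jansen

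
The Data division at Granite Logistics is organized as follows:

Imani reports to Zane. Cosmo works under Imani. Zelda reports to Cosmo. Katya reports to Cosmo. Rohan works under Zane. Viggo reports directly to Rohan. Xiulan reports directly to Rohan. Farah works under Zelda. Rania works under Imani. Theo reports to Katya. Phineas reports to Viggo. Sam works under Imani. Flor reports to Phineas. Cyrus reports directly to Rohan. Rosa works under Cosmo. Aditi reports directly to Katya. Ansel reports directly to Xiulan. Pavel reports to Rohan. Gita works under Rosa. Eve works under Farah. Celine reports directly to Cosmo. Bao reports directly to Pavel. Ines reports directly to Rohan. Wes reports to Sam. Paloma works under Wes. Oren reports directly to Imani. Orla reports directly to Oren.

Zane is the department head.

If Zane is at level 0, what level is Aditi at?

4

Chain from Aditi up to Zane: Aditi → Katya → Cosmo → Imani → Zane. That is 4 steps up, so Aditi is 4 levels below Zane.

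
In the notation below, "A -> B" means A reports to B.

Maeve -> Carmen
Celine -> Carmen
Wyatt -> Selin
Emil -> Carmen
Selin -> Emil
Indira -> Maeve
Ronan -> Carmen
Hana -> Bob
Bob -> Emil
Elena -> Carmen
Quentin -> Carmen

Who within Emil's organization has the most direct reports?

Direct-report counts within Emil's organization: Emil has 2; Bob has 1; Selin has 1. The largest is 2, held by Emil.

Emil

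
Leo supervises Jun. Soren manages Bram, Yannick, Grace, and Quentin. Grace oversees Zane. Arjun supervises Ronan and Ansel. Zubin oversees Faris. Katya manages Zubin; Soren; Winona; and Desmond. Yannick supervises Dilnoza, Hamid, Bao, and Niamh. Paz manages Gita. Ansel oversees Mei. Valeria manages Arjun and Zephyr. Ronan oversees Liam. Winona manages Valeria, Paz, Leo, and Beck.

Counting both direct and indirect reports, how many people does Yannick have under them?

4

Yannick directly manages Hamid, Dilnoza, Niamh, Bao. Hamid has no reports. Dilnoza has no reports. Niamh has no reports. Bao has no reports. So Yannick's organization is 4 direct reports plus everyone under them: 1 + 1 + 1 + 1 = 4.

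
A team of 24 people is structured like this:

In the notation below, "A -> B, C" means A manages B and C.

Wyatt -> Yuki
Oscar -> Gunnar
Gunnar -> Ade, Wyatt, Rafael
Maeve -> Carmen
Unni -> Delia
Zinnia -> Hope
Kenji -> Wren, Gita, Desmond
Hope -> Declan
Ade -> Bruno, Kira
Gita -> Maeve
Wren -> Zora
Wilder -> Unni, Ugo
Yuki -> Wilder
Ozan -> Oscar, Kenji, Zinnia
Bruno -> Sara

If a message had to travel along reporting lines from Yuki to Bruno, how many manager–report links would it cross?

4

Yuki is 2 levels below Gunnar, and Bruno is 2 levels below Gunnar (their lowest common manager). The shortest path runs up from Yuki to Gunnar and back down to Bruno: 2 + 2 = 4 links.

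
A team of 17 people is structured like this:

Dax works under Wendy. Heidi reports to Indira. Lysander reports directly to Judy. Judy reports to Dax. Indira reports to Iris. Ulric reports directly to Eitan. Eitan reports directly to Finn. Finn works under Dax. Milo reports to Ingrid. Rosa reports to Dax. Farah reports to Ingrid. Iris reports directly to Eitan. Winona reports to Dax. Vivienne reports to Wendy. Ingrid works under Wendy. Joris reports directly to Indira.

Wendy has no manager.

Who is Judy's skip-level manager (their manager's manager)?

Judy reports to Dax, and Dax reports to Wendy. So Judy's skip-level manager is Wendy.

Wendy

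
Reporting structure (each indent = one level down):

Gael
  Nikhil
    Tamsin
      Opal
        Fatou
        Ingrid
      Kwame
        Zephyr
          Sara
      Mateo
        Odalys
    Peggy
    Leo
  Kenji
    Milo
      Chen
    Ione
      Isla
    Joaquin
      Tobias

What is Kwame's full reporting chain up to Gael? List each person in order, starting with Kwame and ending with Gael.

Kwame reports to Tamsin. Tamsin reports to Nikhil. Nikhil reports to Gael. Gael is at the top.

Kwame -> Tamsin -> Nikhil -> Gael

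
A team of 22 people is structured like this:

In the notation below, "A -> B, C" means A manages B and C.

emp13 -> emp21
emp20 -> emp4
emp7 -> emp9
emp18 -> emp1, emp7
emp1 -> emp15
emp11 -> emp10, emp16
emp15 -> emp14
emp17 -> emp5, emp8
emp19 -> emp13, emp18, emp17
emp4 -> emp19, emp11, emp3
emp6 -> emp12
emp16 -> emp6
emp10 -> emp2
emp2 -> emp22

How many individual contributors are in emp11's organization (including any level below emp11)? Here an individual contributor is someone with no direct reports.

2

The people in emp11's organization with no one reporting to them are emp12, emp22. That is 2.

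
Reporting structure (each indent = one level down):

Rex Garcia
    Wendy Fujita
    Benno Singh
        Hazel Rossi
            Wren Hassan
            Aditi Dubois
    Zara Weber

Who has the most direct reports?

Rex Garcia

Direct-report counts: Rex Garcia has 3; Benno Singh has 1; Hazel Rossi has 2. The largest is 3, held by Rex Garcia.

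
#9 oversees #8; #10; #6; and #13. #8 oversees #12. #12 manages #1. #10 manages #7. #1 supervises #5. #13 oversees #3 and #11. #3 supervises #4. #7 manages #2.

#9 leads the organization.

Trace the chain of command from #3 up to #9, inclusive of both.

#3 reports to #13. #13 reports to #9. #9 is at the top.

#3 -> #13 -> #9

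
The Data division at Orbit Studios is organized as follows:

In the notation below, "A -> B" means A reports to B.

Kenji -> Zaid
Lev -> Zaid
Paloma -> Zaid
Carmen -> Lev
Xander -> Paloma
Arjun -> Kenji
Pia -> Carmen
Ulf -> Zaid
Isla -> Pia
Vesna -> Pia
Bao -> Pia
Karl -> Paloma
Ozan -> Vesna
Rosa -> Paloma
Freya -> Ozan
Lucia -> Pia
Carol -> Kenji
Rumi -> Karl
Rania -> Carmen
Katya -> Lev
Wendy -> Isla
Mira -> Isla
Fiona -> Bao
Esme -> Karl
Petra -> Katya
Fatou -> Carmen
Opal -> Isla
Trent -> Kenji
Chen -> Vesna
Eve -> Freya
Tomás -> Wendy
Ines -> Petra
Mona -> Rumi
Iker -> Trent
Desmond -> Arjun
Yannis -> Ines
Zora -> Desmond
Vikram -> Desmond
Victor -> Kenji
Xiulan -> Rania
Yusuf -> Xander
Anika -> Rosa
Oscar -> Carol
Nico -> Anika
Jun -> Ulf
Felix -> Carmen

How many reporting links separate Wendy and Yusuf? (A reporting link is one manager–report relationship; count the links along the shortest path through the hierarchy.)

Wendy is 5 levels below Zaid, and Yusuf is 3 levels below Zaid (their lowest common manager). The shortest path runs up from Wendy to Zaid and back down to Yusuf: 5 + 3 = 8 links.

8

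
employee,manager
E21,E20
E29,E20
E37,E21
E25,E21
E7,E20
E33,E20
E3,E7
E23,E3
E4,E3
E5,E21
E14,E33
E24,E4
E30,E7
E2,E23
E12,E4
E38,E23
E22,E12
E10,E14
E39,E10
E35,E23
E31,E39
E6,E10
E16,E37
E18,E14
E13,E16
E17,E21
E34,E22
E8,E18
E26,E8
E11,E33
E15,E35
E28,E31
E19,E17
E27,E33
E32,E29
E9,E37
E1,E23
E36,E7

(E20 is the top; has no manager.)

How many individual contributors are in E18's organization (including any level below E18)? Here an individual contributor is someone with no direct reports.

1

The only person in E18's organization with no one reporting to them is E26. That is 1.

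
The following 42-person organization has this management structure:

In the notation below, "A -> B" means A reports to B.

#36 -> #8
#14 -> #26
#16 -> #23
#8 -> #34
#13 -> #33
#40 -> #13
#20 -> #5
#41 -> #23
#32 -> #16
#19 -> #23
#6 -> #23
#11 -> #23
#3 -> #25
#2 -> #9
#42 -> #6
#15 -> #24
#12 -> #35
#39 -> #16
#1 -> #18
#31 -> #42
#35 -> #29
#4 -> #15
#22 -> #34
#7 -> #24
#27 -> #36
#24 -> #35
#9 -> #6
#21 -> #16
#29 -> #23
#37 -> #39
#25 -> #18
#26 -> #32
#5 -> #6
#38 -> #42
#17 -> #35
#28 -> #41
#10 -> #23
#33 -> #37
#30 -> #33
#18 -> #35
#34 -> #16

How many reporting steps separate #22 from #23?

3

Chain from #22 up to #23: #22 → #34 → #16 → #23. That is 3 steps up, so #22 is 3 levels below #23.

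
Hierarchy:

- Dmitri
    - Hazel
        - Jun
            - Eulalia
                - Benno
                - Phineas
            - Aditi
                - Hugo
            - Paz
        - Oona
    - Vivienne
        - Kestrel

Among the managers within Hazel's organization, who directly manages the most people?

Jun

Direct-report counts within Hazel's organization: Hazel has 2; Jun has 3; Aditi has 1; Eulalia has 2. The largest is 3, held by Jun.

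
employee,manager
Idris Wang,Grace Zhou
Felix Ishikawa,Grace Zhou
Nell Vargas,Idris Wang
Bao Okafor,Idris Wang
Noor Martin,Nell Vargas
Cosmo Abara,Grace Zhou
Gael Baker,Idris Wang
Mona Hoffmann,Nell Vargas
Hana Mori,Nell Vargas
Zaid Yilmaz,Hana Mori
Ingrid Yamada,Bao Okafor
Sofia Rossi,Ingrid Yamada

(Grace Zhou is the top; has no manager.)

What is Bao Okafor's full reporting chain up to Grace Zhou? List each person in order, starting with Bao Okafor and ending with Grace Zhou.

Bao Okafor -> Idris Wang -> Grace Zhou

Bao Okafor reports to Idris Wang. Idris Wang reports to Grace Zhou. Grace Zhou is at the top.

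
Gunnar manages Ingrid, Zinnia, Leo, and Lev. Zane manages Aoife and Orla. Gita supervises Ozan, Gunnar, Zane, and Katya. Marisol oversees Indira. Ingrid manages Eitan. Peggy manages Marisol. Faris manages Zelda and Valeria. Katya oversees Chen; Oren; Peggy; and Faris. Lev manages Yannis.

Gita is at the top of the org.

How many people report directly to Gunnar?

4

Gunnar directly manages Leo, Lev, Zinnia, Ingrid. That is 4 direct reports.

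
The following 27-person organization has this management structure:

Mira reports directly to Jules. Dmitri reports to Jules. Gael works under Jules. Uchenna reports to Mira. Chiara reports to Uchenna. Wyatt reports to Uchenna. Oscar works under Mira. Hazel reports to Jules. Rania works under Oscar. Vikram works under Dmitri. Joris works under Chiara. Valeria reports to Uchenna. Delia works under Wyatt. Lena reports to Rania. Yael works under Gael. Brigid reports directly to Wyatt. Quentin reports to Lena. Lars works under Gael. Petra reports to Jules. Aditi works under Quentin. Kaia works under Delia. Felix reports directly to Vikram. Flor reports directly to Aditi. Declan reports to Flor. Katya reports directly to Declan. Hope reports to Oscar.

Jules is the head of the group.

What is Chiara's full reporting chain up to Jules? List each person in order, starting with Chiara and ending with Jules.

Chiara reports to Uchenna. Uchenna reports to Mira. Mira reports to Jules. Jules is at the top.

Chiara -> Uchenna -> Mira -> Jules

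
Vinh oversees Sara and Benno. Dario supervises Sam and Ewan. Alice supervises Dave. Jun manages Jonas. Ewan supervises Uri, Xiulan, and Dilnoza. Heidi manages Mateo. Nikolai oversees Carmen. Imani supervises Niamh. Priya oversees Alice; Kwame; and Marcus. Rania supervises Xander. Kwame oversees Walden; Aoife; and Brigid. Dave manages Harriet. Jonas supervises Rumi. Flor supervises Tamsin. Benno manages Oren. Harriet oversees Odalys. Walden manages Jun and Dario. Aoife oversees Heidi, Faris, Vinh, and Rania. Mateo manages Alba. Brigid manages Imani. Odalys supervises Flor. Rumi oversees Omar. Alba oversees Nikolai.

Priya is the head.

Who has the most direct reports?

Aoife

Direct-report counts: Priya has 3; Alice has 1; Dave has 1; Harriet has 1; Odalys has 1; Flor has 1; Kwame has 3; Brigid has 1; Imani has 1; Aoife has 4; Rania has 1; Vinh has 2; Benno has 1; Heidi has 1; Mateo has 1; Alba has 1; Nikolai has 1; Walden has 2; Jun has 1; Jonas has 1; Rumi has 1; Dario has 2; Ewan has 3. The largest is 4, held by Aoife.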